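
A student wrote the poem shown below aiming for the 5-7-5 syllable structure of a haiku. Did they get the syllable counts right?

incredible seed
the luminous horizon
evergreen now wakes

Line 1: incredible (4), seed (1) → 5 ✓
Line 2: the (1), luminous (3), horizon (3) → 7 ✓
Line 3: evergreen (3), now (1), wakes (1) → 5 ✓

Yes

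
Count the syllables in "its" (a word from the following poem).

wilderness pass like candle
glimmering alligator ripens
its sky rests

"its" has 1 syllable.

1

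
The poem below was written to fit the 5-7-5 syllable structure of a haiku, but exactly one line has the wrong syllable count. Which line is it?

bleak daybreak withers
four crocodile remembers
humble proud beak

Line 1: bleak(1) + daybreak(2) + withers(2) = 5 ✓
Line 2: four(1) + crocodile(3) + remembers(3) = 7 ✓
Line 3: humble(2) + proud(1) + beak(1) = 4 (expected 5)

The third line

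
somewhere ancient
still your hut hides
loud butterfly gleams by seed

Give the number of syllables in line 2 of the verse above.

4

Line 2: "still your hut hides": 1+1+1+1 = 4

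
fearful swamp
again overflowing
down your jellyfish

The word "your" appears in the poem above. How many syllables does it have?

1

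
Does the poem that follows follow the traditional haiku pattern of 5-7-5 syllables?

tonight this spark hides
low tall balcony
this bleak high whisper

Line 1: tonight (2), this (1), spark (1), hides (1) → 5 ✓
Line 2: low (1), tall (1), balcony (3) → 5 (expected 7)
Line 3: this (1), bleak (1), high (1), whisper (2) → 5 ✓

No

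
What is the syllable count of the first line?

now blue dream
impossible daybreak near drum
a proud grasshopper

The first line: "now blue dream": 1+1+1 = 3

3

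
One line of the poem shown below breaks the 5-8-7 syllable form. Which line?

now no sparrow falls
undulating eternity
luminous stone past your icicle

Line 1: "now no sparrow falls": 1+1+2+1 = 5 ✓
Line 2: "undulating eternity": 4+4 = 8 ✓
Line 3: "luminous stone past your icicle": 3+1+1+1+3 = 9 (expected 7)

Line 3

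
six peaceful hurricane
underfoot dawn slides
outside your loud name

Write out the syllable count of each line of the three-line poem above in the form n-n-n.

Line 1: six(1) + peaceful(2) + hurricane(3) = 6
Line 2: underfoot(3) + dawn(1) + slides(1) = 5
Line 3: outside(2) + your(1) + loud(1) + name(1) = 5

6-5-5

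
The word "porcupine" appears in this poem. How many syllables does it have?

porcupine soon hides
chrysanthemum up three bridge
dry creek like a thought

"porcupine" has 3 syllables.

3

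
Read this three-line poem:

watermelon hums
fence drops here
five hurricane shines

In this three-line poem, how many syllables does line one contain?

5

Line one: watermelon(4) + hums(1) = 5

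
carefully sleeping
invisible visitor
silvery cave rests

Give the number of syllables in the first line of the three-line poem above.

The first line: "carefully sleeping": 3+2 = 5

5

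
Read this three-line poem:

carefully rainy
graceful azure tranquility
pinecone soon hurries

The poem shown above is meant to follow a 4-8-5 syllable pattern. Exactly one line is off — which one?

The first line

Line 1: carefully (3), rainy (2) → 5 (expected 4)
Line 2: graceful (2), azure (2), tranquility (4) → 8 ✓
Line 3: pinecone (2), soon (1), hurries (2) → 5 ✓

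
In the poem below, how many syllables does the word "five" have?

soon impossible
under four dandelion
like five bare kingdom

1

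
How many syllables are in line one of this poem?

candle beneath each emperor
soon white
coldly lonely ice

8

Line one: candle(2) + beneath(2) + each(1) + emperor(3) = 8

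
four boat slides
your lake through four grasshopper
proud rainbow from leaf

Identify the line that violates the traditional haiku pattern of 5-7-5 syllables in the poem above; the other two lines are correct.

The first line

Line 1: "four boat slides": 1+1+1 = 3 (expected 5)
Line 2: "your lake through four grasshopper": 1+1+1+1+3 = 7 ✓
Line 3: "proud rainbow from leaf": 1+2+1+1 = 5 ✓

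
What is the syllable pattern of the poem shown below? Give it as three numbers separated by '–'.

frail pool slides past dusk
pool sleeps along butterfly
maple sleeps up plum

Line 1: frail (1), pool (1), slides (1), past (1), dusk (1) → 5
Line 2: pool (1), sleeps (1), along (2), butterfly (3) → 7
Line 3: maple (2), sleeps (1), up (1), plum (1) → 5

5–7–5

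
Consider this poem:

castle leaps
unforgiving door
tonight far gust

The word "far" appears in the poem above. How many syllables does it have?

1

"far" has 1 syllable.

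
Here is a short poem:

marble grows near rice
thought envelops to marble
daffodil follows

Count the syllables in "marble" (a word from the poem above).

2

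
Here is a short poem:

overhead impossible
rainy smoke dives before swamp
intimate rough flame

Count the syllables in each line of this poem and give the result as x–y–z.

Line 1: "overhead impossible": 3+4 = 7
Line 2: "rainy smoke dives before swamp": 2+1+1+2+1 = 7
Line 3: "intimate rough flame": 3+1+1 = 5

7–7–5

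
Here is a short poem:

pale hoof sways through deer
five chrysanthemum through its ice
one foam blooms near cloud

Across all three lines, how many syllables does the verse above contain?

18

Line 1: "pale hoof sways through deer": 1+1+1+1+1 = 5
Line 2: "five chrysanthemum through its ice": 1+4+1+1+1 = 8
Line 3: "one foam blooms near cloud": 1+1+1+1+1 = 5
Total: 5 + 8 + 5 = 18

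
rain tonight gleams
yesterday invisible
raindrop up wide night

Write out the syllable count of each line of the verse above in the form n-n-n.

4-7-5

Line 1: "rain tonight gleams": 1+2+1 = 4
Line 2: "yesterday invisible": 3+4 = 7
Line 3: "raindrop up wide night": 2+1+1+1 = 5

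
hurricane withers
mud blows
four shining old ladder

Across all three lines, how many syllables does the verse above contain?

13

Line 1: hurricane (3), withers (2) → 5
Line 2: mud (1), blows (1) → 2
Line 3: four (1), shining (2), old (1), ladder (2) → 6
Total: 5 + 2 + 6 = 13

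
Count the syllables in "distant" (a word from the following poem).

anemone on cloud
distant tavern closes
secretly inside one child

2

"distant" has 2 syllables.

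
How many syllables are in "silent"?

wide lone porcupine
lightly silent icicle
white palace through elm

"silent" has 2 syllables.

2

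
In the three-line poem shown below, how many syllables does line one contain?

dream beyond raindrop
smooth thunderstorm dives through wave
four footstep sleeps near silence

Line one: "dream beyond raindrop": 1+2+2 = 5

5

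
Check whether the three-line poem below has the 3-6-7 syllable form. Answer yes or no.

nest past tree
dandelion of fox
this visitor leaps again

Line 1: "nest past tree": 1+1+1 = 3 ✓
Line 2: "dandelion of fox": 4+1+1 = 6 ✓
Line 3: "this visitor leaps again": 1+3+1+2 = 7 ✓

Yes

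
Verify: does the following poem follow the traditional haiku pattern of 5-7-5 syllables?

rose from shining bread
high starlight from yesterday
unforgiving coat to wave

No

Line 1: rose(1) + from(1) + shining(2) + bread(1) = 5 ✓
Line 2: high(1) + starlight(2) + from(1) + yesterday(3) = 7 ✓
Line 3: unforgiving(4) + coat(1) + to(1) + wave(1) = 7 (expected 5)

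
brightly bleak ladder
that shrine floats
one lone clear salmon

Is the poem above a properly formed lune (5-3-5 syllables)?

Yes

Line 1: brightly(2) + bleak(1) + ladder(2) = 5 ✓
Line 2: that(1) + shrine(1) + floats(1) = 3 ✓
Line 3: one(1) + lone(1) + clear(1) + salmon(2) = 5 ✓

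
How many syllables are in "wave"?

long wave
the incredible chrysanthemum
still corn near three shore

1

"wave" has 1 syllable.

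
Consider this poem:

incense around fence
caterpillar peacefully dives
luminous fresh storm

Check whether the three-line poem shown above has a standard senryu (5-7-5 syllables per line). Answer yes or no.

Line 1: "incense around fence": 2+2+1 = 5 ✓
Line 2: "caterpillar peacefully dives": 4+3+1 = 8 (expected 7)
Line 3: "luminous fresh storm": 3+1+1 = 5 ✓

No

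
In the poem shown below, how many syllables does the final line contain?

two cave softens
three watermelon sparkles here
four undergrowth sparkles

6

The final line: four(1) + undergrowth(3) + sparkles(2) = 6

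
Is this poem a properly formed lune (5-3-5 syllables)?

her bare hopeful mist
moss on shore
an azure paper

Yes

Line 1: her(1) + bare(1) + hopeful(2) + mist(1) = 5 ✓
Line 2: moss(1) + on(1) + shore(1) = 3 ✓
Line 3: an(1) + azure(2) + paper(2) = 5 ✓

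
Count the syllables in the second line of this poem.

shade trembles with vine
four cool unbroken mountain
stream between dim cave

The second line: four (1), cool (1), unbroken (3), mountain (2) → 7

7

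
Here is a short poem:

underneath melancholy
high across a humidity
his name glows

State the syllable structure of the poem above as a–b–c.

Line 1: "underneath melancholy": 3+4 = 7
Line 2: "high across a humidity": 1+2+1+4 = 8
Line 3: "his name glows": 1+1+1 = 3

7–8–3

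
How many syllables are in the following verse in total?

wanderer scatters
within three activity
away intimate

17

Line 1: "wanderer scatters": 3+2 = 5
Line 2: "within three activity": 2+1+4 = 7
Line 3: "away intimate": 2+3 = 5
Total: 5 + 7 + 5 = 17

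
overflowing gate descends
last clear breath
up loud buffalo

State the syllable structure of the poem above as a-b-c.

7-3-5

Line 1: overflowing(4) + gate(1) + descends(2) = 7
Line 2: last(1) + clear(1) + breath(1) = 3
Line 3: up(1) + loud(1) + buffalo(3) = 5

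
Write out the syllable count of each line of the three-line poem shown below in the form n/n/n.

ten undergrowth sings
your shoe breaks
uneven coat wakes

Line 1: ten(1) + undergrowth(3) + sings(1) = 5
Line 2: your(1) + shoe(1) + breaks(1) = 3
Line 3: uneven(3) + coat(1) + wakes(1) = 5

5/3/5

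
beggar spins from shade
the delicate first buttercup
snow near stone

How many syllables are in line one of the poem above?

5

Line one: beggar(2) + spins(1) + from(1) + shade(1) = 5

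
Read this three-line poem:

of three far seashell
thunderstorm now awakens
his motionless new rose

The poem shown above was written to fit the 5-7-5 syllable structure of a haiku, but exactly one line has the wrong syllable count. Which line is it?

Line 3

Line 1: of(1) + three(1) + far(1) + seashell(2) = 5 ✓
Line 2: thunderstorm(3) + now(1) + awakens(3) = 7 ✓
Line 3: his(1) + motionless(3) + new(1) + rose(1) = 6 (expected 5)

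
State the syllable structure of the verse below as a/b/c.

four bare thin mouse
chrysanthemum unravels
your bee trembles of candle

4/7/7

Line 1: "four bare thin mouse": 1+1+1+1 = 4
Line 2: "chrysanthemum unravels": 4+3 = 7
Line 3: "your bee trembles of candle": 1+1+2+1+2 = 7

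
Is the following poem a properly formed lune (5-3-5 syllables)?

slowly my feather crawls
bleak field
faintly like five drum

Line 1: "slowly my feather crawls": 2+1+2+1 = 6 (expected 5)
Line 2: "bleak field": 1+1 = 2 (expected 3)
Line 3: "faintly like five drum": 2+1+1+1 = 5 ✓

No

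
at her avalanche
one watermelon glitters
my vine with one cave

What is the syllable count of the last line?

The last line: my (1), vine (1), with (1), one (1), cave (1) → 5

5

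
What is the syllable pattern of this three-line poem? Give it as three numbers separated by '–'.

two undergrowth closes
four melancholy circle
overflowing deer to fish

Line 1: two(1) + undergrowth(3) + closes(2) = 6
Line 2: four(1) + melancholy(4) + circle(2) = 7
Line 3: overflowing(4) + deer(1) + to(1) + fish(1) = 7

6–7–7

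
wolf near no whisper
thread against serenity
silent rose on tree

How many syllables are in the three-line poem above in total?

17

Line 1: "wolf near no whisper": 1+1+1+2 = 5
Line 2: "thread against serenity": 1+2+4 = 7
Line 3: "silent rose on tree": 2+1+1+1 = 5
Total: 5 + 7 + 5 = 17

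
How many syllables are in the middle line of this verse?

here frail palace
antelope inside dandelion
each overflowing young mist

9

The middle line: "antelope inside dandelion": 3+2+4 = 9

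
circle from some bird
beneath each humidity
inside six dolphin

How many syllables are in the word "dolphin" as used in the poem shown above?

2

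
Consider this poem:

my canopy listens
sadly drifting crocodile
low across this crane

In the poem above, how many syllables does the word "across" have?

2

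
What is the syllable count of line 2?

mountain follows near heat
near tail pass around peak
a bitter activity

6

Line 2: near(1) + tail(1) + pass(1) + around(2) + peak(1) = 6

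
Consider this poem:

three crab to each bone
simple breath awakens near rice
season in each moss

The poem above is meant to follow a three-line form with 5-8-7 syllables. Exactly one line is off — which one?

Line 3

Line 1: three (1), crab (1), to (1), each (1), bone (1) → 5 ✓
Line 2: simple (2), breath (1), awakens (3), near (1), rice (1) → 8 ✓
Line 3: season (2), in (1), each (1), moss (1) → 5 (expected 7)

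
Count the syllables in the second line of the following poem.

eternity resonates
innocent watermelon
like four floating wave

7

The second line: innocent(3) + watermelon(4) = 7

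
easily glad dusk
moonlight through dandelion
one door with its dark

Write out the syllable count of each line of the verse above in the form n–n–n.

Line 1: easily(3) + glad(1) + dusk(1) = 5
Line 2: moonlight(2) + through(1) + dandelion(4) = 7
Line 3: one(1) + door(1) + with(1) + its(1) + dark(1) = 5

5–7–5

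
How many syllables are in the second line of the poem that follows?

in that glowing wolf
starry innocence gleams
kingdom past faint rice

6

The second line: "starry innocence gleams": 2+3+1 = 6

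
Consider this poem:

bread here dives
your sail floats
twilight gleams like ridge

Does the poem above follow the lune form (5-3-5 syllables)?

Line 1: bread(1) + here(1) + dives(1) = 3 (expected 5)
Line 2: your(1) + sail(1) + floats(1) = 3 ✓
Line 3: twilight(2) + gleams(1) + like(1) + ridge(1) = 5 ✓

No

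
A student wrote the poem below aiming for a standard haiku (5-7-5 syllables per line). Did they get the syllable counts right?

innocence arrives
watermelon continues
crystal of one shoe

Line 1: "innocence arrives": 3+2 = 5 ✓
Line 2: "watermelon continues": 4+3 = 7 ✓
Line 3: "crystal of one shoe": 2+1+1+1 = 5 ✓

Yes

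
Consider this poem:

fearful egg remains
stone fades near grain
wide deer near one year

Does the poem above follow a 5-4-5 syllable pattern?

Yes

Line 1: fearful(2) + egg(1) + remains(2) = 5 ✓
Line 2: stone(1) + fades(1) + near(1) + grain(1) = 4 ✓
Line 3: wide(1) + deer(1) + near(1) + one(1) + year(1) = 5 ✓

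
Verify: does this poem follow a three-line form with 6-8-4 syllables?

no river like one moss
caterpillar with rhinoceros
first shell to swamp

Line 1: "no river like one moss": 1+2+1+1+1 = 6 ✓
Line 2: "caterpillar with rhinoceros": 4+1+4 = 9 (expected 8)
Line 3: "first shell to swamp": 1+1+1+1 = 4 ✓

No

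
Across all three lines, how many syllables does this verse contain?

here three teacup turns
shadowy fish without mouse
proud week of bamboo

Line 1: "here three teacup turns": 1+1+2+1 = 5
Line 2: "shadowy fish without mouse": 3+1+2+1 = 7
Line 3: "proud week of bamboo": 1+1+1+2 = 5
Total: 5 + 7 + 5 = 17

17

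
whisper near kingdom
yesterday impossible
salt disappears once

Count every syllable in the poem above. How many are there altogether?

17

Line 1: whisper (2), near (1), kingdom (2) → 5
Line 2: yesterday (3), impossible (4) → 7
Line 3: salt (1), disappears (3), once (1) → 5
Total: 5 + 7 + 5 = 17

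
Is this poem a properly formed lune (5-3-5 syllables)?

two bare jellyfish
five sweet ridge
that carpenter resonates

Line 1: two(1) + bare(1) + jellyfish(3) = 5 ✓
Line 2: five(1) + sweet(1) + ridge(1) = 3 ✓
Line 3: that(1) + carpenter(3) + resonates(3) = 7 (expected 5)

No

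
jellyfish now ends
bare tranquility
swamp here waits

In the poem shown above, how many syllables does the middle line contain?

5

The middle line: "bare tranquility": 1+4 = 5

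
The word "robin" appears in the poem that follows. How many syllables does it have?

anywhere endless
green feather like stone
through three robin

"robin" has 2 syllables.

2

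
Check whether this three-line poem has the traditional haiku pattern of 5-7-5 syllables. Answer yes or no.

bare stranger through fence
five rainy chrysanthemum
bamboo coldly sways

Yes

Line 1: bare (1), stranger (2), through (1), fence (1) → 5 ✓
Line 2: five (1), rainy (2), chrysanthemum (4) → 7 ✓
Line 3: bamboo (2), coldly (2), sways (1) → 5 ✓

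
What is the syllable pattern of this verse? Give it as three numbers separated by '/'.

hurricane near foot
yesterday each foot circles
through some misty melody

Line 1: "hurricane near foot": 3+1+1 = 5
Line 2: "yesterday each foot circles": 3+1+1+2 = 7
Line 3: "through some misty melody": 1+1+2+3 = 7

5/7/7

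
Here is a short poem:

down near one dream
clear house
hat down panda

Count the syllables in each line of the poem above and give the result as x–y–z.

4–2–4

Line 1: down(1) + near(1) + one(1) + dream(1) = 4
Line 2: clear(1) + house(1) = 2
Line 3: hat(1) + down(1) + panda(2) = 4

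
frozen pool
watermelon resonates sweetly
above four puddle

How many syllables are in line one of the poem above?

Line one: frozen (2), pool (1) → 3

3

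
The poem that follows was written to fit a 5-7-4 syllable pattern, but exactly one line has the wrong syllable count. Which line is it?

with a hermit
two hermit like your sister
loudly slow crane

Line 1

Line 1: "with a hermit": 1+1+2 = 4 (expected 5)
Line 2: "two hermit like your sister": 1+2+1+1+2 = 7 ✓
Line 3: "loudly slow crane": 2+1+1 = 4 ✓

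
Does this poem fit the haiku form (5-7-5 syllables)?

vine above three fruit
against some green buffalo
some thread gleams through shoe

Line 1: vine (1), above (2), three (1), fruit (1) → 5 ✓
Line 2: against (2), some (1), green (1), buffalo (3) → 7 ✓
Line 3: some (1), thread (1), gleams (1), through (1), shoe (1) → 5 ✓

Yes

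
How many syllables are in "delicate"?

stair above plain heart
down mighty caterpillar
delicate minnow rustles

3

"delicate" has 3 syllables.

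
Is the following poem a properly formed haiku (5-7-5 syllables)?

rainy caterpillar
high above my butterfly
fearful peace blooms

Line 1: rainy (2), caterpillar (4) → 6 (expected 5)
Line 2: high (1), above (2), my (1), butterfly (3) → 7 ✓
Line 3: fearful (2), peace (1), blooms (1) → 4 (expected 5)

No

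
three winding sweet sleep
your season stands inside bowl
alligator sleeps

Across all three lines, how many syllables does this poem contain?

Line 1: three(1) + winding(2) + sweet(1) + sleep(1) = 5
Line 2: your(1) + season(2) + stands(1) + inside(2) + bowl(1) = 7
Line 3: alligator(4) + sleeps(1) = 5
Total: 5 + 7 + 5 = 17

17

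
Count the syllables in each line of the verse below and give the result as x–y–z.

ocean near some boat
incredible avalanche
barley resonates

5–7–5

Line 1: ocean (2), near (1), some (1), boat (1) → 5
Line 2: incredible (4), avalanche (3) → 7
Line 3: barley (2), resonates (3) → 5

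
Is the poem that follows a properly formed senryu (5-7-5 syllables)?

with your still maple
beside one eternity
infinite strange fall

Line 1: with(1) + your(1) + still(1) + maple(2) = 5 ✓
Line 2: beside(2) + one(1) + eternity(4) = 7 ✓
Line 3: infinite(3) + strange(1) + fall(1) = 5 ✓

Yes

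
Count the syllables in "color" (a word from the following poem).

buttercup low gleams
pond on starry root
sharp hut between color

2

"color" has 2 syllables.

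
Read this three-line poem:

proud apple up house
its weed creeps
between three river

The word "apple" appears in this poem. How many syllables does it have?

2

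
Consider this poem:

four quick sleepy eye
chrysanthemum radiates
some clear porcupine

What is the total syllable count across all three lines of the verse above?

Line 1: four (1), quick (1), sleepy (2), eye (1) → 5
Line 2: chrysanthemum (4), radiates (3) → 7
Line 3: some (1), clear (1), porcupine (3) → 5
Total: 5 + 7 + 5 = 17

17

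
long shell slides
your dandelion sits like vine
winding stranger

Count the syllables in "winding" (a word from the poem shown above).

"winding" has 2 syllables.

2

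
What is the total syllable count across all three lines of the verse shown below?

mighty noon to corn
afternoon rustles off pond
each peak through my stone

17

Line 1: "mighty noon to corn": 2+1+1+1 = 5
Line 2: "afternoon rustles off pond": 3+2+1+1 = 7
Line 3: "each peak through my stone": 1+1+1+1+1 = 5
Total: 5 + 7 + 5 = 17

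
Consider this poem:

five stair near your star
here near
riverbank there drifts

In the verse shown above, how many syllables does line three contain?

Line three: riverbank (3), there (1), drifts (1) → 5

5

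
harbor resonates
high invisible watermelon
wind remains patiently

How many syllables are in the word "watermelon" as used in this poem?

4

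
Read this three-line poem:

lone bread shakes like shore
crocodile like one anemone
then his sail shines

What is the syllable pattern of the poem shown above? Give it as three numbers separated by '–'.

5–9–4

Line 1: "lone bread shakes like shore": 1+1+1+1+1 = 5
Line 2: "crocodile like one anemone": 3+1+1+4 = 9
Line 3: "then his sail shines": 1+1+1+1 = 4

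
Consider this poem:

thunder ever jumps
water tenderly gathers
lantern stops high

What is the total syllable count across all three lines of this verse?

Line 1: thunder (2), ever (2), jumps (1) → 5
Line 2: water (2), tenderly (3), gathers (2) → 7
Line 3: lantern (2), stops (1), high (1) → 4
Total: 5 + 7 + 4 = 16

16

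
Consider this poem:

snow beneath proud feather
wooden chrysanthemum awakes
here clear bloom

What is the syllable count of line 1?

Line 1: snow (1), beneath (2), proud (1), feather (2) → 6

6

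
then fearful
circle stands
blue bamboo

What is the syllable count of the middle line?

The middle line: circle (2), stands (1) → 3

3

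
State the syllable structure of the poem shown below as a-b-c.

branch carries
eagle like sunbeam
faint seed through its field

3-5-5

Line 1: branch(1) + carries(2) = 3
Line 2: eagle(2) + like(1) + sunbeam(2) = 5
Line 3: faint(1) + seed(1) + through(1) + its(1) + field(1) = 5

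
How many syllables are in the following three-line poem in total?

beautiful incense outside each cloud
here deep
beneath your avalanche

17

Line 1: "beautiful incense outside each cloud": 3+2+2+1+1 = 9
Line 2: "here deep": 1+1 = 2
Line 3: "beneath your avalanche": 2+1+3 = 6
Total: 9 + 2 + 6 = 17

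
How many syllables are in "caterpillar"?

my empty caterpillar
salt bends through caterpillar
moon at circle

4

"caterpillar" has 4 syllables.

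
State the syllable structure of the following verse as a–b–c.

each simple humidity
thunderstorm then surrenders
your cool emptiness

Line 1: each(1) + simple(2) + humidity(4) = 7
Line 2: thunderstorm(3) + then(1) + surrenders(3) = 7
Line 3: your(1) + cool(1) + emptiness(3) = 5

7–7–5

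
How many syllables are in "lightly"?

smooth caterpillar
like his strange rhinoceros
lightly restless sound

2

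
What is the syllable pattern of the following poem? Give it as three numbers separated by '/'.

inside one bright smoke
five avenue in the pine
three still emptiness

Line 1: "inside one bright smoke": 2+1+1+1 = 5
Line 2: "five avenue in the pine": 1+3+1+1+1 = 7
Line 3: "three still emptiness": 1+1+3 = 5

5/7/5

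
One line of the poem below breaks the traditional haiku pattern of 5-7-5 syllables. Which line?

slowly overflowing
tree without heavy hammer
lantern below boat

Line 1: "slowly overflowing": 2+4 = 6 (expected 5)
Line 2: "tree without heavy hammer": 1+2+2+2 = 7 ✓
Line 3: "lantern below boat": 2+2+1 = 5 ✓

Line 1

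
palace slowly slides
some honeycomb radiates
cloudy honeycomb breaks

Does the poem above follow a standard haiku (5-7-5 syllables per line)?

No

Line 1: "palace slowly slides": 2+2+1 = 5 ✓
Line 2: "some honeycomb radiates": 1+3+3 = 7 ✓
Line 3: "cloudy honeycomb breaks": 2+3+1 = 6 (expected 5)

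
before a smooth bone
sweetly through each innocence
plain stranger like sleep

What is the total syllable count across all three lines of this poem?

17

Line 1: "before a smooth bone": 2+1+1+1 = 5
Line 2: "sweetly through each innocence": 2+1+1+3 = 7
Line 3: "plain stranger like sleep": 1+2+1+1 = 5
Total: 5 + 7 + 5 = 17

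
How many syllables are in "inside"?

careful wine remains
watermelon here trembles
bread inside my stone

2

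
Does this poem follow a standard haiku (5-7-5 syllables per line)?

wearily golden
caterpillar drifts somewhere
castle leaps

Line 1: "wearily golden": 3+2 = 5 ✓
Line 2: "caterpillar drifts somewhere": 4+1+2 = 7 ✓
Line 3: "castle leaps": 2+1 = 3 (expected 5)

No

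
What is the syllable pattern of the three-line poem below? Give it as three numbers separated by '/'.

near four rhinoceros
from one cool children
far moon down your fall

Line 1: "near four rhinoceros": 1+1+4 = 6
Line 2: "from one cool children": 1+1+1+2 = 5
Line 3: "far moon down your fall": 1+1+1+1+1 = 5

6/5/5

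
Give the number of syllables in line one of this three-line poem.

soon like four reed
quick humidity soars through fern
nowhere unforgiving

4

Line one: "soon like four reed": 1+1+1+1 = 4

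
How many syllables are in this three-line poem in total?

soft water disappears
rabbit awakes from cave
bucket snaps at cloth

17

Line 1: soft (1), water (2), disappears (3) → 6
Line 2: rabbit (2), awakes (2), from (1), cave (1) → 6
Line 3: bucket (2), snaps (1), at (1), cloth (1) → 5
Total: 6 + 6 + 5 = 17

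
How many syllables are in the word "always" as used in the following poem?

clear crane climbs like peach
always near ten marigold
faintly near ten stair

2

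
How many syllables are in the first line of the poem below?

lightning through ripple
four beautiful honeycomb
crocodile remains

5

The first line: lightning(2) + through(1) + ripple(2) = 5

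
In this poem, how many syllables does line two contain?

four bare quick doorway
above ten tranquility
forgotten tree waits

7

Line two: "above ten tranquility": 2+1+4 = 7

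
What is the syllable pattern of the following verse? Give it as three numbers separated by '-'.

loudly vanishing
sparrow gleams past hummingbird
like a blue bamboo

Line 1: loudly (2), vanishing (3) → 5
Line 2: sparrow (2), gleams (1), past (1), hummingbird (3) → 7
Line 3: like (1), a (1), blue (1), bamboo (2) → 5

5-7-5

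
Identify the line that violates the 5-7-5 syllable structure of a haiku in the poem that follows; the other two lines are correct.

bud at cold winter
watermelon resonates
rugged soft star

Line 3

Line 1: bud(1) + at(1) + cold(1) + winter(2) = 5 ✓
Line 2: watermelon(4) + resonates(3) = 7 ✓
Line 3: rugged(2) + soft(1) + star(1) = 4 (expected 5)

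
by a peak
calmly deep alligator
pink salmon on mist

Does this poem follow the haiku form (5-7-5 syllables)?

No

Line 1: by (1), a (1), peak (1) → 3 (expected 5)
Line 2: calmly (2), deep (1), alligator (4) → 7 ✓
Line 3: pink (1), salmon (2), on (1), mist (1) → 5 ✓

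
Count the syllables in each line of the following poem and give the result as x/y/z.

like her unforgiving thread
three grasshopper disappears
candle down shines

7/7/4

Line 1: like(1) + her(1) + unforgiving(4) + thread(1) = 7
Line 2: three(1) + grasshopper(3) + disappears(3) = 7
Line 3: candle(2) + down(1) + shines(1) = 4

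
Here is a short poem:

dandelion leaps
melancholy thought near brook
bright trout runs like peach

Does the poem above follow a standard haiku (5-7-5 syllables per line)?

Yes

Line 1: "dandelion leaps": 4+1 = 5 ✓
Line 2: "melancholy thought near brook": 4+1+1+1 = 7 ✓
Line 3: "bright trout runs like peach": 1+1+1+1+1 = 5 ✓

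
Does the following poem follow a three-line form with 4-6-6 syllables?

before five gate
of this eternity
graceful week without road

Yes

Line 1: before (2), five (1), gate (1) → 4 ✓
Line 2: of (1), this (1), eternity (4) → 6 ✓
Line 3: graceful (2), week (1), without (2), road (1) → 6 ✓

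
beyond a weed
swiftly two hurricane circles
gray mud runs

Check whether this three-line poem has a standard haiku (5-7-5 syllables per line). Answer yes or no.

No

Line 1: beyond (2), a (1), weed (1) → 4 (expected 5)
Line 2: swiftly (2), two (1), hurricane (3), circles (2) → 8 (expected 7)
Line 3: gray (1), mud (1), runs (1) → 3 (expected 5)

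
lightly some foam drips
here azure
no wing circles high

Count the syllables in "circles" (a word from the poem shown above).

2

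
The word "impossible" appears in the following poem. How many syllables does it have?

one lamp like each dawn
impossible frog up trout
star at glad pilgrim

4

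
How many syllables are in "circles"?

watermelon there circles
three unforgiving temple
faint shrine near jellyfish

"circles" has 2 syllables.

2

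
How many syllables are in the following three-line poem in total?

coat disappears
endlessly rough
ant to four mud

12

Line 1: "coat disappears": 1+3 = 4
Line 2: "endlessly rough": 3+1 = 4
Line 3: "ant to four mud": 1+1+1+1 = 4
Total: 4 + 4 + 4 = 12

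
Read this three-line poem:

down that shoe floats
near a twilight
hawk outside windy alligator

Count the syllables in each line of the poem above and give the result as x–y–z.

Line 1: down (1), that (1), shoe (1), floats (1) → 4
Line 2: near (1), a (1), twilight (2) → 4
Line 3: hawk (1), outside (2), windy (2), alligator (4) → 9

4–4–9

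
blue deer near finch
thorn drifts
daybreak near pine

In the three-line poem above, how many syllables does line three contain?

Line three: "daybreak near pine": 2+1+1 = 4

4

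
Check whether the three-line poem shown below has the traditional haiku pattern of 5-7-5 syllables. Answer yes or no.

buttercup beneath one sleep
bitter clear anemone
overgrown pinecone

No

Line 1: buttercup(3) + beneath(2) + one(1) + sleep(1) = 7 (expected 5)
Line 2: bitter(2) + clear(1) + anemone(4) = 7 ✓
Line 3: overgrown(3) + pinecone(2) = 5 ✓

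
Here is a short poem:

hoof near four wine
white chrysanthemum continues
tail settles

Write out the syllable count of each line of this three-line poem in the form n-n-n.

Line 1: hoof (1), near (1), four (1), wine (1) → 4
Line 2: white (1), chrysanthemum (4), continues (3) → 8
Line 3: tail (1), settles (2) → 3

4-8-3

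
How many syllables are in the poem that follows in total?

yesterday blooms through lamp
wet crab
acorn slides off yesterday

15

Line 1: yesterday(3) + blooms(1) + through(1) + lamp(1) = 6
Line 2: wet(1) + crab(1) = 2
Line 3: acorn(2) + slides(1) + off(1) + yesterday(3) = 7
Total: 6 + 2 + 7 = 15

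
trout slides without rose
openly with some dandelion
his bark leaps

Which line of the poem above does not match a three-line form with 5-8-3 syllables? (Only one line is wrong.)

Line 1: "trout slides without rose": 1+1+2+1 = 5 ✓
Line 2: "openly with some dandelion": 3+1+1+4 = 9 (expected 8)
Line 3: "his bark leaps": 1+1+1 = 3 ✓

Line 2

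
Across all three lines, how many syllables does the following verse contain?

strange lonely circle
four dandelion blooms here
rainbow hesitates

17

Line 1: "strange lonely circle": 1+2+2 = 5
Line 2: "four dandelion blooms here": 1+4+1+1 = 7
Line 3: "rainbow hesitates": 2+3 = 5
Total: 5 + 7 + 5 = 17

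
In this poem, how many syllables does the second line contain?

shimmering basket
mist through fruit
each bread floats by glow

3

The second line: mist(1) + through(1) + fruit(1) = 3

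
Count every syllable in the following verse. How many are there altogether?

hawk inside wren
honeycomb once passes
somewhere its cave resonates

Line 1: "hawk inside wren": 1+2+1 = 4
Line 2: "honeycomb once passes": 3+1+2 = 6
Line 3: "somewhere its cave resonates": 2+1+1+3 = 7
Total: 4 + 6 + 7 = 17

17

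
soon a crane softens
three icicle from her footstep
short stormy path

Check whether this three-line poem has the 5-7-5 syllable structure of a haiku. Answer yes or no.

Line 1: soon(1) + a(1) + crane(1) + softens(2) = 5 ✓
Line 2: three(1) + icicle(3) + from(1) + her(1) + footstep(2) = 8 (expected 7)
Line 3: short(1) + stormy(2) + path(1) = 4 (expected 5)

No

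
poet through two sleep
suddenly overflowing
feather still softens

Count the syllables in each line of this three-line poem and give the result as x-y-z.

Line 1: poet (2), through (1), two (1), sleep (1) → 5
Line 2: suddenly (3), overflowing (4) → 7
Line 3: feather (2), still (1), softens (2) → 5

5-7-5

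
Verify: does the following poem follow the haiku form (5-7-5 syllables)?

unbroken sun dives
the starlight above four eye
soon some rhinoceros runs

Line 1: unbroken(3) + sun(1) + dives(1) = 5 ✓
Line 2: the(1) + starlight(2) + above(2) + four(1) + eye(1) = 7 ✓
Line 3: soon(1) + some(1) + rhinoceros(4) + runs(1) = 7 (expected 5)

No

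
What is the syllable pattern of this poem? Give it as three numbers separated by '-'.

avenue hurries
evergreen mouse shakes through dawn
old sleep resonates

5-7-5

Line 1: avenue (3), hurries (2) → 5
Line 2: evergreen (3), mouse (1), shakes (1), through (1), dawn (1) → 7
Line 3: old (1), sleep (1), resonates (3) → 5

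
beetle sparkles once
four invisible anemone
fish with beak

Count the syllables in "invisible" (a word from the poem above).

4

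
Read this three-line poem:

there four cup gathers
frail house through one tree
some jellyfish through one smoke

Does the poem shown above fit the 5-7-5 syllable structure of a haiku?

Line 1: "there four cup gathers": 1+1+1+2 = 5 ✓
Line 2: "frail house through one tree": 1+1+1+1+1 = 5 (expected 7)
Line 3: "some jellyfish through one smoke": 1+3+1+1+1 = 7 (expected 5)

No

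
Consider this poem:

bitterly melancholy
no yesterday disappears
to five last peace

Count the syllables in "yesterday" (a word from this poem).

3

"yesterday" has 3 syllables.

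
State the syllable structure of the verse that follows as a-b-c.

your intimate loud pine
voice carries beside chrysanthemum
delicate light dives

6-9-5

Line 1: your(1) + intimate(3) + loud(1) + pine(1) = 6
Line 2: voice(1) + carries(2) + beside(2) + chrysanthemum(4) = 9
Line 3: delicate(3) + light(1) + dives(1) = 5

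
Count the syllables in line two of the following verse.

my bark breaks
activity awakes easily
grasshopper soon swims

9

Line two: activity (4), awakes (2), easily (3) → 9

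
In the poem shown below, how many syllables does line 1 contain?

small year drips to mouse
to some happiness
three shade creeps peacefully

Line 1: "small year drips to mouse": 1+1+1+1+1 = 5

5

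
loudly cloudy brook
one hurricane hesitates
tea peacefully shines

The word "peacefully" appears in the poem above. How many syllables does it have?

"peacefully" has 3 syllables.

3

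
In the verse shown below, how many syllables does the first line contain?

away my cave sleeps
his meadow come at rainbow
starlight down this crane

5

The first line: "away my cave sleeps": 2+1+1+1 = 5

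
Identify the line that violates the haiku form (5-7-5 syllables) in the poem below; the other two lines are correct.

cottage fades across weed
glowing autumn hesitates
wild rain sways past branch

Line 1

Line 1: cottage (2), fades (1), across (2), weed (1) → 6 (expected 5)
Line 2: glowing (2), autumn (2), hesitates (3) → 7 ✓
Line 3: wild (1), rain (1), sways (1), past (1), branch (1) → 5 ✓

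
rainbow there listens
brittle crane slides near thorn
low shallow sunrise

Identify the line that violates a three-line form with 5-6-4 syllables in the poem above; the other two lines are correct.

Line 3

Line 1: rainbow(2) + there(1) + listens(2) = 5 ✓
Line 2: brittle(2) + crane(1) + slides(1) + near(1) + thorn(1) = 6 ✓
Line 3: low(1) + shallow(2) + sunrise(2) = 5 (expected 4)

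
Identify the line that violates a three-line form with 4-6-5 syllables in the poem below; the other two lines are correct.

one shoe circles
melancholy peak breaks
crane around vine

Line 1: "one shoe circles": 1+1+2 = 4 ✓
Line 2: "melancholy peak breaks": 4+1+1 = 6 ✓
Line 3: "crane around vine": 1+2+1 = 4 (expected 5)

The third line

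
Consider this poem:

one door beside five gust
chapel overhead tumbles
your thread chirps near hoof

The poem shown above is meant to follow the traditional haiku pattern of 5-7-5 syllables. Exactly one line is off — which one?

Line 1: "one door beside five gust": 1+1+2+1+1 = 6 (expected 5)
Line 2: "chapel overhead tumbles": 2+3+2 = 7 ✓
Line 3: "your thread chirps near hoof": 1+1+1+1+1 = 5 ✓

The first line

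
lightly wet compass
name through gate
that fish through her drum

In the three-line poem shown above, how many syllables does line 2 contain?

3

Line 2: "name through gate": 1+1+1 = 3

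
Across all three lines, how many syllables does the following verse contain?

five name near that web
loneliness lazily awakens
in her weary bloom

19

Line 1: five (1), name (1), near (1), that (1), web (1) → 5
Line 2: loneliness (3), lazily (3), awakens (3) → 9
Line 3: in (1), her (1), weary (2), bloom (1) → 5
Total: 5 + 9 + 5 = 19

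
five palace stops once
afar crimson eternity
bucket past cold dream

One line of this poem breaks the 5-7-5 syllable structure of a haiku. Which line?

Line 2

Line 1: five (1), palace (2), stops (1), once (1) → 5 ✓
Line 2: afar (2), crimson (2), eternity (4) → 8 (expected 7)
Line 3: bucket (2), past (1), cold (1), dream (1) → 5 ✓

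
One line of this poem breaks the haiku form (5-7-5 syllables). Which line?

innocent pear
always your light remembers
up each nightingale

Line 1

Line 1: innocent(3) + pear(1) = 4 (expected 5)
Line 2: always(2) + your(1) + light(1) + remembers(3) = 7 ✓
Line 3: up(1) + each(1) + nightingale(3) = 5 ✓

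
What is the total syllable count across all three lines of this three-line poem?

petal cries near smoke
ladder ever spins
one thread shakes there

14

Line 1: "petal cries near smoke": 2+1+1+1 = 5
Line 2: "ladder ever spins": 2+2+1 = 5
Line 3: "one thread shakes there": 1+1+1+1 = 4
Total: 5 + 5 + 4 = 14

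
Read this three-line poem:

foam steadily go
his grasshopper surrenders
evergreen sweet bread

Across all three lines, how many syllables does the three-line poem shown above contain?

17

Line 1: "foam steadily go": 1+3+1 = 5
Line 2: "his grasshopper surrenders": 1+3+3 = 7
Line 3: "evergreen sweet bread": 3+1+1 = 5
Total: 5 + 7 + 5 = 17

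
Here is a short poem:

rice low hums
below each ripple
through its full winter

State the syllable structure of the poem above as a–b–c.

Line 1: rice (1), low (1), hums (1) → 3
Line 2: below (2), each (1), ripple (2) → 5
Line 3: through (1), its (1), full (1), winter (2) → 5

3–5–5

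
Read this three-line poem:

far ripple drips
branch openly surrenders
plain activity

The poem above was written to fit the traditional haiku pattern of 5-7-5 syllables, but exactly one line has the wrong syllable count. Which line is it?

Line 1: "far ripple drips": 1+2+1 = 4 (expected 5)
Line 2: "branch openly surrenders": 1+3+3 = 7 ✓
Line 3: "plain activity": 1+4 = 5 ✓

The first line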